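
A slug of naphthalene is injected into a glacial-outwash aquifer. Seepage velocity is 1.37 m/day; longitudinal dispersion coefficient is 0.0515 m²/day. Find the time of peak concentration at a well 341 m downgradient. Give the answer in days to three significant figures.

For the 1D instantaneous-source solution, setting ∂C/∂t = 0 at fixed x gives v²t² + 2Dt − x² = 0, so t = (√(D² + v²x²) − D)/v².
√(D² + v²x²) = √(0.0515² + 1.37² × 341²) = 467.2; v² = 1.8769.
t = (467.2 − 0.0515)/1.8769 = 249 days (vs. the pure-advection estimate x/v = 249 d).

249 days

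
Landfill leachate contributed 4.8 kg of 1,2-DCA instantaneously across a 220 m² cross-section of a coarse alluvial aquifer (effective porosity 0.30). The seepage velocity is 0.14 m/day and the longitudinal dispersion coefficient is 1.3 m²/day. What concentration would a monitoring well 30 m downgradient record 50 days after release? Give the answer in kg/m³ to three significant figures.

For an instantaneous plane source, C(x,t) = M/(n_e·A·√(4πDt)) · exp(−(x−vt)²/(4Dt)), with n_e·A the pore (flow) area.
Plume center vt = 0.14 × 50 = 7 m, so the well at 30 m is 23 m downgradient of the peak.
√(4πDt) = 28.58 m, giving peak height M/(n_e·A·√(4πDt)) = 4.8/(0.30 × 220 × 28.58) = 0.002545 kg/m³.
(x−vt)²/(4Dt) = (23)²/(4 × 1.3 × 50) = 2.035; exp(−2.035) = 0.1307.
C = 0.002545 × 0.1307 = 0.000333 kg/m³.

0.000333 kg/m³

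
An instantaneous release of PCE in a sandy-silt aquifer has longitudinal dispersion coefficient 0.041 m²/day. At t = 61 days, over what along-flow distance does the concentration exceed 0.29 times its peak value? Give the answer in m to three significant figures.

The plume is Gaussian with σ = √(2Dt) = √(2 × 0.041 × 61) = 2.237 m.
C/C_peak = exp(−Δx²/(2σ²)) = 0.29 ⇒ Δx = σ·√(−2 ln 0.29) = 2.237 × 1.573 = 3.519 m.
Width = 2Δx = 7.04 m.

7.04 m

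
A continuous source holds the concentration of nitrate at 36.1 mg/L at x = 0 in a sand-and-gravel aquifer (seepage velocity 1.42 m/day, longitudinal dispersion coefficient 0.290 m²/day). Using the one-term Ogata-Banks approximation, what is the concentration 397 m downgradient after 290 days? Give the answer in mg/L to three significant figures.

31.5 mg/L

For a continuous step input, C/C₀ ≈ ½·erfc((x−vt)/(2√(Dt))).
vt = 1.42 × 290 = 411.8 m and 2√(Dt) = 2√(0.290 × 290) = 18.34 m.
Argument (x−vt)/(2√(Dt)) = (397 − 411.8)/18.34 = -0.8070; ½·erfc(-0.8070) = 0.8731.
C = 36.1 × 0.8731 = 31.5 mg/L.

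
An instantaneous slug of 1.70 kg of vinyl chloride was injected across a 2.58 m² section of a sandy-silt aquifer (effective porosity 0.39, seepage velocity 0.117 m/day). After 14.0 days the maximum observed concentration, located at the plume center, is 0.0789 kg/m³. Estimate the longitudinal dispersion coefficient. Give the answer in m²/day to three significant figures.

2.61 m²/day

At the plume center C_max = M/(n_e·A·√(4πDt)), so D = M²/(4πt·(n_e·A·C_max)²).
n_e·A·C_max = 0.39 × 2.58 × 0.0789 = 0.07939 kg/m.
D = 1.70²/(4π × 14.0 × 0.07939²) = 2.61 m²/day.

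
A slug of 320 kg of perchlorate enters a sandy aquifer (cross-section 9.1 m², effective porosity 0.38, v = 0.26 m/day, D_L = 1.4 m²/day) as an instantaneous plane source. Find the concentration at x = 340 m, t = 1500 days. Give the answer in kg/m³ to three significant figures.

0.423 kg/m³

For an instantaneous plane source, C(x,t) = M/(n_e·A·√(4πDt)) · exp(−(x−vt)²/(4Dt)), with n_e·A the pore (flow) area.
Plume center vt = 0.26 × 1500 = 390 m, so the well at 340 m is 50 m upgradient of the peak.
√(4πDt) = 162.4 m, giving peak height M/(n_e·A·√(4πDt)) = 320/(0.38 × 9.1 × 162.4) = 0.5698 kg/m³.
(x−vt)²/(4Dt) = (-50)²/(4 × 1.4 × 1500) = 0.2976; exp(−0.2976) = 0.7426.
C = 0.5698 × 0.7426 = 0.423 kg/m³.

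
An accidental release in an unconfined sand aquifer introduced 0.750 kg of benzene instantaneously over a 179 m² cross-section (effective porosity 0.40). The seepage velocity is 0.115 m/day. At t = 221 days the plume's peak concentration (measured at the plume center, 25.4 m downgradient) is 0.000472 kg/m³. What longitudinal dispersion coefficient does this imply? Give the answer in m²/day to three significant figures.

At the plume center C_max = M/(n_e·A·√(4πDt)), so D = M²/(4πt·(n_e·A·C_max)²).
n_e·A·C_max = 0.40 × 179 × 0.000472 = 0.03380 kg/m.
D = 0.750²/(4π × 221 × 0.03380²) = 0.177 m²/day.

0.177 m²/day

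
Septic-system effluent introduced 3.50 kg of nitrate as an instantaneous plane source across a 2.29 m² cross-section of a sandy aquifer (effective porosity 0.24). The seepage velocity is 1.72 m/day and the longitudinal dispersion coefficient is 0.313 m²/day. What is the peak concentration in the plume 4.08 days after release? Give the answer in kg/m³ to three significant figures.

The peak of an instantaneous 1D plume sits at x = vt; there the Gaussian factor is 1 and C_max = M/(n_e·A·√(4πDt)), where n_e·A is the pore area the mass is dissolved in.
√(4πDt) = √(4π × 0.313 × 4.08) = 4.006 m, so C_max = 3.50/(0.24 × 2.29 × 4.006) = 1.59 kg/m³.

1.59 kg/m³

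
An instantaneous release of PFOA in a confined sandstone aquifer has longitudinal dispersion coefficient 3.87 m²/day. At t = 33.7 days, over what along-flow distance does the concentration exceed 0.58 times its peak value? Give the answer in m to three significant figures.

33.7 m

The plume is Gaussian with σ = √(2Dt) = √(2 × 3.87 × 33.7) = 16.15 m.
C/C_peak = exp(−Δx²/(2σ²)) = 0.58 ⇒ Δx = σ·√(−2 ln 0.58) = 16.15 × 1.044 = 16.86 m.
Width = 2Δx = 33.7 m.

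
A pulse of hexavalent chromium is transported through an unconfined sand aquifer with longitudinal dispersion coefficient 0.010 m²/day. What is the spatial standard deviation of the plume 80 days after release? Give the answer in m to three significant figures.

1.26 m

Dispersive spreading gives a Gaussian with σ² = 2Dt; advection only shifts the center.
σ = √(2 × 0.010 × 80) = 1.26 m.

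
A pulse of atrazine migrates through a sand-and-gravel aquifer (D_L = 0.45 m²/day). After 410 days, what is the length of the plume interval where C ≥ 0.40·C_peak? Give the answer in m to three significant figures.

52.0 m

The plume is Gaussian with σ = √(2Dt) = √(2 × 0.45 × 410) = 19.21 m.
C/C_peak = exp(−Δx²/(2σ²)) = 0.40 ⇒ Δx = σ·√(−2 ln 0.40) = 19.21 × 1.354 = 26.01 m.
Width = 2Δx = 52.0 m.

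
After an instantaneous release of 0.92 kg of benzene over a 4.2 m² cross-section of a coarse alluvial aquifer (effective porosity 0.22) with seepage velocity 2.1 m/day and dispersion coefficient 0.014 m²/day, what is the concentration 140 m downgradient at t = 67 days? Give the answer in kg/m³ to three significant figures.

For an instantaneous plane source, C(x,t) = M/(n_e·A·√(4πDt)) · exp(−(x−vt)²/(4Dt)), with n_e·A the pore (flow) area.
Plume center vt = 2.1 × 67 = 140.7 m, so the well at 140 m is 0.7 m upgradient of the peak.
√(4πDt) = 3.433 m, giving peak height M/(n_e·A·√(4πDt)) = 0.92/(0.22 × 4.2 × 3.433) = 0.2900 kg/m³.
(x−vt)²/(4Dt) = (-0.7)²/(4 × 0.014 × 67) = 0.1306; exp(−0.1306) = 0.8776.
C = 0.2900 × 0.8776 = 0.255 kg/m³.

0.255 kg/m³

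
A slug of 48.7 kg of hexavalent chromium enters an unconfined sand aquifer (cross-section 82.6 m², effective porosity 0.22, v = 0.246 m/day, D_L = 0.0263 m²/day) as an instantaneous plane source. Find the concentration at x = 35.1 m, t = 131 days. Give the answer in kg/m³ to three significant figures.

0.224 kg/m³

For an instantaneous plane source, C(x,t) = M/(n_e·A·√(4πDt)) · exp(−(x−vt)²/(4Dt)), with n_e·A the pore (flow) area.
Plume center vt = 0.246 × 131 = 32.226 m, so the well at 35.1 m is 2.874 m downgradient of the peak.
√(4πDt) = 6.580 m, giving peak height M/(n_e·A·√(4πDt)) = 48.7/(0.22 × 82.6 × 6.580) = 0.4073 kg/m³.
(x−vt)²/(4Dt) = (2.874)²/(4 × 0.0263 × 131) = 0.5994; exp(−0.5994) = 0.5491.
C = 0.4073 × 0.5491 = 0.224 kg/m³.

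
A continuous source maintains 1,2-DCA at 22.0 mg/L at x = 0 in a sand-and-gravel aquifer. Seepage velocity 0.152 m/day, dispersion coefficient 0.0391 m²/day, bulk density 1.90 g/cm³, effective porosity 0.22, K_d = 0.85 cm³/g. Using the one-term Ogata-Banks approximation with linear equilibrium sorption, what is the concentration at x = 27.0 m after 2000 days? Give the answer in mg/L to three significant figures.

Retardation factor R = 1 + ρ_b·K_d/n = 1 + 1.90 × 0.85/0.22 = 8.341.
Sorption retards both mechanisms: v_R = v/R = 0.01822 m/day, D_R = D/R = 0.004688 m²/day.
v_R·t = 0.01822 × 2000 = 36.44 m; 2√(D_R t) = 6.124 m; argument = (27.0 − 36.44)/6.124 = -1.541.
C = C₀ × ½·erfc(-1.541) = 22.0 × 0.9853 = 21.7 mg/L.

21.7 mg/L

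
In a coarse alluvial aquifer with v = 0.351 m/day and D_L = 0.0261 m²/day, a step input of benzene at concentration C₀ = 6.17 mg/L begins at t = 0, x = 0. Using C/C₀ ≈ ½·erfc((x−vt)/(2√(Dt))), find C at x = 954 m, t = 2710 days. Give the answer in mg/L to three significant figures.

For a continuous step input, C/C₀ ≈ ½·erfc((x−vt)/(2√(Dt))).
vt = 0.351 × 2710 = 951.21 m and 2√(Dt) = 2√(0.0261 × 2710) = 16.82 m.
Argument (x−vt)/(2√(Dt)) = (954 − 951.21)/16.82 = 0.1659; ½·erfc(0.1659) = 0.4073.
C = 6.17 × 0.4073 = 2.51 mg/L.

2.51 mg/L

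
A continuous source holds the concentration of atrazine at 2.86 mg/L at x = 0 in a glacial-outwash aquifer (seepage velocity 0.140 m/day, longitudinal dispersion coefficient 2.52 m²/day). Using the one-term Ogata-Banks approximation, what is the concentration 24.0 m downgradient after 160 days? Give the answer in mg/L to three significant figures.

1.37 mg/L

For a continuous step input, C/C₀ ≈ ½·erfc((x−vt)/(2√(Dt))).
vt = 0.140 × 160 = 22.4 m and 2√(Dt) = 2√(2.52 × 160) = 40.16 m.
Argument (x−vt)/(2√(Dt)) = (24.0 − 22.4)/40.16 = 0.03984; ½·erfc(0.03984) = 0.4775.
C = 2.86 × 0.4775 = 1.37 mg/L.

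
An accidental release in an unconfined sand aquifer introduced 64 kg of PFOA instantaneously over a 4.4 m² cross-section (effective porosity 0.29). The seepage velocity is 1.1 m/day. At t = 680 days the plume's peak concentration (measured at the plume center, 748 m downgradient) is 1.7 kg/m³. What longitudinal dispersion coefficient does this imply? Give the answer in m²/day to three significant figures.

0.102 m²/day

At the plume center C_max = M/(n_e·A·√(4πDt)), so D = M²/(4πt·(n_e·A·C_max)²).
n_e·A·C_max = 0.29 × 4.4 × 1.7 = 2.169 kg/m.
D = 64²/(4π × 680 × 2.169²) = 0.102 m²/day.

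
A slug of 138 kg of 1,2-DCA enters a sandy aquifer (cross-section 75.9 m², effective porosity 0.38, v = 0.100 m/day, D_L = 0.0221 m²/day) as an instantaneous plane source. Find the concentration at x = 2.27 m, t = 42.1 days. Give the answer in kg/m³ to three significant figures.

0.509 kg/m³

For an instantaneous plane source, C(x,t) = M/(n_e·A·√(4πDt)) · exp(−(x−vt)²/(4Dt)), with n_e·A the pore (flow) area.
Plume center vt = 0.100 × 42.1 = 4.21 m, so the well at 2.27 m is 1.94 m upgradient of the peak.
√(4πDt) = 3.419 m, giving peak height M/(n_e·A·√(4πDt)) = 138/(0.38 × 75.9 × 3.419) = 1.399 kg/m³.
(x−vt)²/(4Dt) = (-1.94)²/(4 × 0.0221 × 42.1) = 1.011; exp(−1.011) = 0.3639.
C = 1.399 × 0.3639 = 0.509 kg/m³.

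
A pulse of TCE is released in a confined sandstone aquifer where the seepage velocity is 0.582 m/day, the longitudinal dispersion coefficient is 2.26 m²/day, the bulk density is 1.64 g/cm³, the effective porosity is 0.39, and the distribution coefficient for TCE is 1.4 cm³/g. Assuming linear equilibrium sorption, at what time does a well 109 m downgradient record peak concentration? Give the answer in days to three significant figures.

1240 days

Retardation factor R = 1 + ρ_b·K_d/n = 1 + 1.64 × 1.4/0.39 = 6.887.
Sorption retards both mechanisms: v_R = v/R = 0.08451 m/day, D_R = D/R = 0.3282 m²/day.
Peak time from v_R²t² + 2D_R t − x² = 0: t = (√(D_R² + v_R²x²) − D_R)/v_R².
√(D_R² + v_R²x²) = √(0.3282² + 0.08451² × 109²) = 9.217; v_R² = 0.007142.
t = (9.217 − 0.3282)/0.007142 = 1240 days.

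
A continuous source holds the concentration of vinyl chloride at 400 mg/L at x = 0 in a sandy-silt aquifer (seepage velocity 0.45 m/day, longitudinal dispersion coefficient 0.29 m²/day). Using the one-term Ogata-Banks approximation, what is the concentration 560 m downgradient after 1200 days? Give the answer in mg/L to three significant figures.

89.7 mg/L

For a continuous step input, C/C₀ ≈ ½·erfc((x−vt)/(2√(Dt))).
vt = 0.45 × 1200 = 540 m and 2√(Dt) = 2√(0.29 × 1200) = 37.31 m.
Argument (x−vt)/(2√(Dt)) = (560 − 540)/37.31 = 0.5360; ½·erfc(0.5360) = 0.2242.
C = 400 × 0.2242 = 89.7 mg/L.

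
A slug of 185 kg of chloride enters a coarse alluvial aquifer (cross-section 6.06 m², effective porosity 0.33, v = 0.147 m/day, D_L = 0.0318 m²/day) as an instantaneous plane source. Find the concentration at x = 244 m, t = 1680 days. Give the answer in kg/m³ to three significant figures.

For an instantaneous plane source, C(x,t) = M/(n_e·A·√(4πDt)) · exp(−(x−vt)²/(4Dt)), with n_e·A the pore (flow) area.
Plume center vt = 0.147 × 1680 = 246.96 m, so the well at 244 m is 2.96 m upgradient of the peak.
√(4πDt) = 25.91 m, giving peak height M/(n_e·A·√(4πDt)) = 185/(0.33 × 6.06 × 25.91) = 3.570 kg/m³.
(x−vt)²/(4Dt) = (-2.96)²/(4 × 0.0318 × 1680) = 0.04100; exp(−0.04100) = 0.9598.
C = 3.570 × 0.9598 = 3.43 kg/m³.

3.43 kg/m³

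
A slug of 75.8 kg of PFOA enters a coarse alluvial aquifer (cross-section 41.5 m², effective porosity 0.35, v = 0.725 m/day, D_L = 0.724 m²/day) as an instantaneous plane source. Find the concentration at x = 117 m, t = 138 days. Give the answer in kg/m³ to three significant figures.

0.0718 kg/m³

For an instantaneous plane source, C(x,t) = M/(n_e·A·√(4πDt)) · exp(−(x−vt)²/(4Dt)), with n_e·A the pore (flow) area.
Plume center vt = 0.725 × 138 = 100.05 m, so the well at 117 m is 16.95 m downgradient of the peak.
√(4πDt) = 35.43 m, giving peak height M/(n_e·A·√(4πDt)) = 75.8/(0.35 × 41.5 × 35.43) = 0.1473 kg/m³.
(x−vt)²/(4Dt) = (16.95)²/(4 × 0.724 × 138) = 0.7189; exp(−0.7189) = 0.4873.
C = 0.1473 × 0.4873 = 0.0718 kg/m³.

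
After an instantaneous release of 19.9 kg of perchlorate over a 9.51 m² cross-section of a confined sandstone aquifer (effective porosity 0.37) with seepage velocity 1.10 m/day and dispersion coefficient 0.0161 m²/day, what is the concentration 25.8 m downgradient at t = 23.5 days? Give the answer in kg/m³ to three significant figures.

2.59 kg/m³

For an instantaneous plane source, C(x,t) = M/(n_e·A·√(4πDt)) · exp(−(x−vt)²/(4Dt)), with n_e·A the pore (flow) area.
Plume center vt = 1.10 × 23.5 = 25.85 m, so the well at 25.8 m is 0.05 m upgradient of the peak.
√(4πDt) = 2.180 m, giving peak height M/(n_e·A·√(4πDt)) = 19.9/(0.37 × 9.51 × 2.180) = 2.594 kg/m³.
(x−vt)²/(4Dt) = (-0.05)²/(4 × 0.0161 × 23.5) = 0.001652; exp(−0.001652) = 0.9983.
C = 2.594 × 0.9983 = 2.59 kg/m³.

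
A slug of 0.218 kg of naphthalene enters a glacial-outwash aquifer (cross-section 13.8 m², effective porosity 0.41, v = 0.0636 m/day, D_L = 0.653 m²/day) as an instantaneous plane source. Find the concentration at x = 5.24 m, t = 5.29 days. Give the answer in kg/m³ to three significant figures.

For an instantaneous plane source, C(x,t) = M/(n_e·A·√(4πDt)) · exp(−(x−vt)²/(4Dt)), with n_e·A the pore (flow) area.
Plume center vt = 0.0636 × 5.29 = 0.336444 m, so the well at 5.24 m is 4.903556 m downgradient of the peak.
√(4πDt) = 6.589 m, giving peak height M/(n_e·A·√(4πDt)) = 0.218/(0.41 × 13.8 × 6.589) = 0.005848 kg/m³.
(x−vt)²/(4Dt) = (4.903556)²/(4 × 0.653 × 5.29) = 1.740; exp(−1.740) = 0.1755.
C = 0.005848 × 0.1755 = 0.00103 kg/m³.

0.00103 kg/m³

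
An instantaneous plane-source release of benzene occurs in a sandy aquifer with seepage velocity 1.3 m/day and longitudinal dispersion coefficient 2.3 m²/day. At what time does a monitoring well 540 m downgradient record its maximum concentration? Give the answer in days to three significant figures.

For the 1D instantaneous-source solution, setting ∂C/∂t = 0 at fixed x gives v²t² + 2Dt − x² = 0, so t = (√(D² + v²x²) − D)/v².
√(D² + v²x²) = √(2.3² + 1.3² × 540²) = 702.0; v² = 1.69.
t = (702.0 − 2.3)/1.69 = 414 days (vs. the pure-advection estimate x/v = 415 d).

414 days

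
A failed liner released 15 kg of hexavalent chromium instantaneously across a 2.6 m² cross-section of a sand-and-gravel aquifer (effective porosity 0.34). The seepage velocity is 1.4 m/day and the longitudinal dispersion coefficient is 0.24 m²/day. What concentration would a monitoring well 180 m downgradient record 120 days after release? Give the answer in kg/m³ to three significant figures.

For an instantaneous plane source, C(x,t) = M/(n_e·A·√(4πDt)) · exp(−(x−vt)²/(4Dt)), with n_e·A the pore (flow) area.
Plume center vt = 1.4 × 120 = 168 m, so the well at 180 m is 12 m downgradient of the peak.
√(4πDt) = 19.02 m, giving peak height M/(n_e·A·√(4πDt)) = 15/(0.34 × 2.6 × 19.02) = 0.8921 kg/m³.
(x−vt)²/(4Dt) = (12)²/(4 × 0.24 × 120) = 1.250; exp(−1.250) = 0.2865.
C = 0.8921 × 0.2865 = 0.256 kg/m³.

0.256 kg/m³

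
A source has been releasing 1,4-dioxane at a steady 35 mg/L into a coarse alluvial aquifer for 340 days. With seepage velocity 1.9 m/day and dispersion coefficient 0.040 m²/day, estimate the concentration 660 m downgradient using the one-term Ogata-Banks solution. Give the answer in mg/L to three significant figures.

For a continuous step input, C/C₀ ≈ ½·erfc((x−vt)/(2√(Dt))).
vt = 1.9 × 340 = 646 m and 2√(Dt) = 2√(0.040 × 340) = 7.376 m.
Argument (x−vt)/(2√(Dt)) = (660 − 646)/7.376 = 1.898; ½·erfc(1.898) = 0.003635.
C = 35 × 0.003635 = 0.127 mg/L.

0.127 mg/L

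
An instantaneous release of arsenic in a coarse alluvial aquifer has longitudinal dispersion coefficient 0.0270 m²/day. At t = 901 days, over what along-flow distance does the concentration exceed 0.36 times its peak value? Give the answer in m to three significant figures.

19.9 m

The plume is Gaussian with σ = √(2Dt) = √(2 × 0.0270 × 901) = 6.975 m.
C/C_peak = exp(−Δx²/(2σ²)) = 0.36 ⇒ Δx = σ·√(−2 ln 0.36) = 6.975 × 1.429 = 9.967 m.
Width = 2Δx = 19.9 m.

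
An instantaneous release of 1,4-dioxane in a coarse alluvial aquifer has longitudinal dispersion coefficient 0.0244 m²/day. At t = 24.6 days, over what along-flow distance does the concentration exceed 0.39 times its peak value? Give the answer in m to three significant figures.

The plume is Gaussian with σ = √(2Dt) = √(2 × 0.0244 × 24.6) = 1.096 m.
C/C_peak = exp(−Δx²/(2σ²)) = 0.39 ⇒ Δx = σ·√(−2 ln 0.39) = 1.096 × 1.372 = 1.504 m.
Width = 2Δx = 3.01 m.

3.01 m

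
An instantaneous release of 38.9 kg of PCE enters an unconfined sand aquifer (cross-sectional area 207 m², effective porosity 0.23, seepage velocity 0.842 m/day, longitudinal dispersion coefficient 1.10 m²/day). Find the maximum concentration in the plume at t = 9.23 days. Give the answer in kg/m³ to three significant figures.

The peak of an instantaneous 1D plume sits at x = vt; there the Gaussian factor is 1 and C_max = M/(n_e·A·√(4πDt)), where n_e·A is the pore area the mass is dissolved in.
√(4πDt) = √(4π × 1.10 × 9.23) = 11.30 m, so C_max = 38.9/(0.23 × 207 × 11.30) = 0.0723 kg/m³.

0.0723 kg/m³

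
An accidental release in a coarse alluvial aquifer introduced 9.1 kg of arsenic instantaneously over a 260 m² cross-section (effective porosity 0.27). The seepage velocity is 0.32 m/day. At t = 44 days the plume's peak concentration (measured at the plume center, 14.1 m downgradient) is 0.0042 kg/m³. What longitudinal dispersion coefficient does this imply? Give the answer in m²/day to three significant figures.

1.72 m²/day

At the plume center C_max = M/(n_e·A·√(4πDt)), so D = M²/(4πt·(n_e·A·C_max)²).
n_e·A·C_max = 0.27 × 260 × 0.0042 = 0.2948 kg/m.
D = 9.1²/(4π × 44 × 0.2948²) = 1.72 m²/day.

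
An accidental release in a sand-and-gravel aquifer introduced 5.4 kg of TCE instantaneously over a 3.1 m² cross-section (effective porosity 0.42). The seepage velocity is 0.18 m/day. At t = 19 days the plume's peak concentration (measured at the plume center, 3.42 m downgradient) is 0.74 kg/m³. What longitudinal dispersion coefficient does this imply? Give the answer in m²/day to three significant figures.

At the plume center C_max = M/(n_e·A·√(4πDt)), so D = M²/(4πt·(n_e·A·C_max)²).
n_e·A·C_max = 0.42 × 3.1 × 0.74 = 0.9635 kg/m.
D = 5.4²/(4π × 19 × 0.9635²) = 0.132 m²/day.

0.132 m²/day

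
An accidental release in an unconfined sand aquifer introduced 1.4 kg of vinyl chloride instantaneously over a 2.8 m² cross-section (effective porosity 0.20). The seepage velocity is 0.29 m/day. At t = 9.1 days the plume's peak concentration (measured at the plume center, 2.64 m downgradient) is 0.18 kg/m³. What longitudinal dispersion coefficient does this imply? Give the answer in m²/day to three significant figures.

1.69 m²/day

At the plume center C_max = M/(n_e·A·√(4πDt)), so D = M²/(4πt·(n_e·A·C_max)²).
n_e·A·C_max = 0.20 × 2.8 × 0.18 = 0.1008 kg/m.
D = 1.4²/(4π × 9.1 × 0.1008²) = 1.69 m²/day.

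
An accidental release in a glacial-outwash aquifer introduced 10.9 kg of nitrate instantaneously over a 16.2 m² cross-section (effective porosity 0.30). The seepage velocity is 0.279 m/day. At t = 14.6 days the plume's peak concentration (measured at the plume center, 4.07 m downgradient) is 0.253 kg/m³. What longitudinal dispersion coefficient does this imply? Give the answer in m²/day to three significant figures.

At the plume center C_max = M/(n_e·A·√(4πDt)), so D = M²/(4πt·(n_e·A·C_max)²).
n_e·A·C_max = 0.30 × 16.2 × 0.253 = 1.230 kg/m.
D = 10.9²/(4π × 14.6 × 1.230²) = 0.428 m²/day.

0.428 m²/day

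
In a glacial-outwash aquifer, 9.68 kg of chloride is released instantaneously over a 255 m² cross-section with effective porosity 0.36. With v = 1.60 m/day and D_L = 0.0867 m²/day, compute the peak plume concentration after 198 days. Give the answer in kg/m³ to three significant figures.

0.00718 kg/m³

The peak of an instantaneous 1D plume sits at x = vt; there the Gaussian factor is 1 and C_max = M/(n_e·A·√(4πDt)), where n_e·A is the pore area the mass is dissolved in.
√(4πDt) = √(4π × 0.0867 × 198) = 14.69 m, so C_max = 9.68/(0.36 × 255 × 14.69) = 0.00718 kg/m³.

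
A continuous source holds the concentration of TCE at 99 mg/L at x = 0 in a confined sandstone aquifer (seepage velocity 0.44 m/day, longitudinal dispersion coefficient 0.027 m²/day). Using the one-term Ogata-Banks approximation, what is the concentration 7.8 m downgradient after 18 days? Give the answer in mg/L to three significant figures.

For a continuous step input, C/C₀ ≈ ½·erfc((x−vt)/(2√(Dt))).
vt = 0.44 × 18 = 7.92 m and 2√(Dt) = 2√(0.027 × 18) = 1.394 m.
Argument (x−vt)/(2√(Dt)) = (7.8 − 7.92)/1.394 = -0.08608; ½·erfc(-0.08608) = 0.5484.
C = 99 × 0.5484 = 54.3 mg/L.

54.3 mg/L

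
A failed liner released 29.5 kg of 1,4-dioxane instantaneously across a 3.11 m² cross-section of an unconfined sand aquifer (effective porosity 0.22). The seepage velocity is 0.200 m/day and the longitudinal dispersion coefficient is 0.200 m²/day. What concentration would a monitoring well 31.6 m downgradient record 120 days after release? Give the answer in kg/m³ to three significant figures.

For an instantaneous plane source, C(x,t) = M/(n_e·A·√(4πDt)) · exp(−(x−vt)²/(4Dt)), with n_e·A the pore (flow) area.
Plume center vt = 0.200 × 120 = 24 m, so the well at 31.6 m is 7.6 m downgradient of the peak.
√(4πDt) = 17.37 m, giving peak height M/(n_e·A·√(4πDt)) = 29.5/(0.22 × 3.11 × 17.37) = 2.482 kg/m³.
(x−vt)²/(4Dt) = (7.6)²/(4 × 0.200 × 120) = 0.6017; exp(−0.6017) = 0.5479.
C = 2.482 × 0.5479 = 1.36 kg/m³.

1.36 kg/m³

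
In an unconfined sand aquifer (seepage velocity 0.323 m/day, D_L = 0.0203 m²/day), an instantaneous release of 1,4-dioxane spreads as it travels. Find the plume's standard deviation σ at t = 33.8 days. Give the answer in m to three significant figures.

1.17 m

Dispersive spreading gives a Gaussian with σ² = 2Dt; advection only shifts the center.
σ = √(2 × 0.0203 × 33.8) = 1.17 m.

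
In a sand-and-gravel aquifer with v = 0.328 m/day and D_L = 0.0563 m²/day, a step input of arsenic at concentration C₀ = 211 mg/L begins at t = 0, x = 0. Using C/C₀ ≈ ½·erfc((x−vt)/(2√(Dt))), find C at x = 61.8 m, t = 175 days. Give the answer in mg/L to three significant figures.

33.9 mg/L

For a continuous step input, C/C₀ ≈ ½·erfc((x−vt)/(2√(Dt))).
vt = 0.328 × 175 = 57.4 m and 2√(Dt) = 2√(0.0563 × 175) = 6.278 m.
Argument (x−vt)/(2√(Dt)) = (61.8 − 57.4)/6.278 = 0.7009; ½·erfc(0.7009) = 0.1608.
C = 211 × 0.1608 = 33.9 mg/L.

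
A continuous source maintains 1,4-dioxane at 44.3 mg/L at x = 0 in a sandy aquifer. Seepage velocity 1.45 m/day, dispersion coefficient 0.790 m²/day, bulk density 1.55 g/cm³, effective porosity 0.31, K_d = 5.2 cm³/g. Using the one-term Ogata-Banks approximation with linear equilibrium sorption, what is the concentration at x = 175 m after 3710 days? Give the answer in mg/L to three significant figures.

42.1 mg/L

Retardation factor R = 1 + ρ_b·K_d/n = 1 + 1.55 × 5.2/0.31 = 27.00.
Sorption retards both mechanisms: v_R = v/R = 0.05370 m/day, D_R = D/R = 0.02926 m²/day.
v_R·t = 0.05370 × 3710 = 199.227 m; 2√(D_R t) = 20.84 m; argument = (175 − 199.227)/20.84 = -1.163.
C = C₀ × ½·erfc(-1.163) = 44.3 × 0.9500 = 42.1 mg/L.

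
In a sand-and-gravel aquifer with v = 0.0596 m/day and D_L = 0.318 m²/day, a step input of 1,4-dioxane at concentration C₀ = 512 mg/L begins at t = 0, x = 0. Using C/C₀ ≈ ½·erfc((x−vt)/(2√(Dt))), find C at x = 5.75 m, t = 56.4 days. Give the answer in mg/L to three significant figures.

177 mg/L

For a continuous step input, C/C₀ ≈ ½·erfc((x−vt)/(2√(Dt))).
vt = 0.0596 × 56.4 = 3.36144 m and 2√(Dt) = 2√(0.318 × 56.4) = 8.470 m.
Argument (x−vt)/(2√(Dt)) = (5.75 − 3.36144)/8.470 = 0.2820; ½·erfc(0.2820) = 0.3450.
C = 512 × 0.3450 = 177 mg/L.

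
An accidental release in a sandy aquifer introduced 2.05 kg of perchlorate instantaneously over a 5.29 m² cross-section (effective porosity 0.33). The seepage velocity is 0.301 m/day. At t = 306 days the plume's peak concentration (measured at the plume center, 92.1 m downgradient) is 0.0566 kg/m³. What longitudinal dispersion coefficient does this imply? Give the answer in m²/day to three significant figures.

At the plume center C_max = M/(n_e·A·√(4πDt)), so D = M²/(4πt·(n_e·A·C_max)²).
n_e·A·C_max = 0.33 × 5.29 × 0.0566 = 0.09881 kg/m.
D = 2.05²/(4π × 306 × 0.09881²) = 0.112 m²/day.

0.112 m²/day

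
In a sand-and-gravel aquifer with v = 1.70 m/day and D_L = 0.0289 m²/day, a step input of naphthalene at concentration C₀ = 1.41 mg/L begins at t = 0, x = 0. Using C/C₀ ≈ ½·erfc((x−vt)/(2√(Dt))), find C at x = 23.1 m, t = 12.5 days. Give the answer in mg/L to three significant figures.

0.0208 mg/L

For a continuous step input, C/C₀ ≈ ½·erfc((x−vt)/(2√(Dt))).
vt = 1.70 × 12.5 = 21.25 m and 2√(Dt) = 2√(0.0289 × 12.5) = 1.202 m.
Argument (x−vt)/(2√(Dt)) = (23.1 − 21.25)/1.202 = 1.539; ½·erfc(1.539) = 0.01476.
C = 1.41 × 0.01476 = 0.0208 mg/L.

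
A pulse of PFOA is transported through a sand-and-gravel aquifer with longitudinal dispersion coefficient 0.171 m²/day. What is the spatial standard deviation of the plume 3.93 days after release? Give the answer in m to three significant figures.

1.16 m

Dispersive spreading gives a Gaussian with σ² = 2Dt; advection only shifts the center.
σ = √(2 × 0.171 × 3.93) = 1.16 m.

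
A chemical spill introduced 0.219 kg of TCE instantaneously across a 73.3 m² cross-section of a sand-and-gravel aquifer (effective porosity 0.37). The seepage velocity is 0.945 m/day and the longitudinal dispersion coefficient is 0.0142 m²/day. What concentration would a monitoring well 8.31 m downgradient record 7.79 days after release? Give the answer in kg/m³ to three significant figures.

0.000897 kg/m³

For an instantaneous plane source, C(x,t) = M/(n_e·A·√(4πDt)) · exp(−(x−vt)²/(4Dt)), with n_e·A the pore (flow) area.
Plume center vt = 0.945 × 7.79 = 7.36155 m, so the well at 8.31 m is 0.94845 m downgradient of the peak.
√(4πDt) = 1.179 m, giving peak height M/(n_e·A·√(4πDt)) = 0.219/(0.37 × 73.3 × 1.179) = 0.006849 kg/m³.
(x−vt)²/(4Dt) = (0.94845)²/(4 × 0.0142 × 7.79) = 2.033; exp(−2.033) = 0.1309.
C = 0.006849 × 0.1309 = 0.000897 kg/m³.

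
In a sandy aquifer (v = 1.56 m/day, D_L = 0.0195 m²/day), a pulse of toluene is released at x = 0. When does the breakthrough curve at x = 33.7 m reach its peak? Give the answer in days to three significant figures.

21.6 days

For the 1D instantaneous-source solution, setting ∂C/∂t = 0 at fixed x gives v²t² + 2Dt − x² = 0, so t = (√(D² + v²x²) − D)/v².
√(D² + v²x²) = √(0.0195² + 1.56² × 33.7²) = 52.57; v² = 2.4336.
t = (52.57 − 0.0195)/2.4336 = 21.6 days (vs. the pure-advection estimate x/v = 21.6 d).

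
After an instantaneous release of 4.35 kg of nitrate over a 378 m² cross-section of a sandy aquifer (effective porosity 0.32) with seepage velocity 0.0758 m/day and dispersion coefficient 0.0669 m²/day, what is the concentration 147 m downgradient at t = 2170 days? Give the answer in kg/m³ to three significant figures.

For an instantaneous plane source, C(x,t) = M/(n_e·A·√(4πDt)) · exp(−(x−vt)²/(4Dt)), with n_e·A the pore (flow) area.
Plume center vt = 0.0758 × 2170 = 164.486 m, so the well at 147 m is 17.486 m upgradient of the peak.
√(4πDt) = 42.71 m, giving peak height M/(n_e·A·√(4πDt)) = 4.35/(0.32 × 378 × 42.71) = 0.0008420 kg/m³.
(x−vt)²/(4Dt) = (-17.486)²/(4 × 0.0669 × 2170) = 0.5265; exp(−0.5265) = 0.5907.
C = 0.0008420 × 0.5907 = 0.000497 kg/m³.

0.000497 kg/m³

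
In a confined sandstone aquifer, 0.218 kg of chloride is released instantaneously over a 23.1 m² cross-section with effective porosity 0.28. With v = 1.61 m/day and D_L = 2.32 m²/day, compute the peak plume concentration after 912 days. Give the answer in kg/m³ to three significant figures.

The peak of an instantaneous 1D plume sits at x = vt; there the Gaussian factor is 1 and C_max = M/(n_e·A·√(4πDt)), where n_e·A is the pore area the mass is dissolved in.
√(4πDt) = √(4π × 2.32 × 912) = 163.1 m, so C_max = 0.218/(0.28 × 23.1 × 163.1) = 0.000207 kg/m³.

0.000207 kg/m³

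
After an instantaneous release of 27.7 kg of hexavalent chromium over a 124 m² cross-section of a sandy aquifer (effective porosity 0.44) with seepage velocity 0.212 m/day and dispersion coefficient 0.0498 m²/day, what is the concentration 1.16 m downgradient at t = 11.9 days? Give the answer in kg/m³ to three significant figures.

0.0850 kg/m³

For an instantaneous plane source, C(x,t) = M/(n_e·A·√(4πDt)) · exp(−(x−vt)²/(4Dt)), with n_e·A the pore (flow) area.
Plume center vt = 0.212 × 11.9 = 2.5228 m, so the well at 1.16 m is 1.3628 m upgradient of the peak.
√(4πDt) = 2.729 m, giving peak height M/(n_e·A·√(4πDt)) = 27.7/(0.44 × 124 × 2.729) = 0.1860 kg/m³.
(x−vt)²/(4Dt) = (-1.3628)²/(4 × 0.0498 × 11.9) = 0.7835; exp(−0.7835) = 0.4568.
C = 0.1860 × 0.4568 = 0.0850 kg/m³.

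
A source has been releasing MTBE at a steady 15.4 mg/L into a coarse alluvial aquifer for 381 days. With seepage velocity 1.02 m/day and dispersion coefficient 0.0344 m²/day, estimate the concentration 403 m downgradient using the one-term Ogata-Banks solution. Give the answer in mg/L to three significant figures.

0.0383 mg/L

For a continuous step input, C/C₀ ≈ ½·erfc((x−vt)/(2√(Dt))).
vt = 1.02 × 381 = 388.62 m and 2√(Dt) = 2√(0.0344 × 381) = 7.241 m.
Argument (x−vt)/(2√(Dt)) = (403 − 388.62)/7.241 = 1.986; ½·erfc(1.986) = 0.002488.
C = 15.4 × 0.002488 = 0.0383 mg/L.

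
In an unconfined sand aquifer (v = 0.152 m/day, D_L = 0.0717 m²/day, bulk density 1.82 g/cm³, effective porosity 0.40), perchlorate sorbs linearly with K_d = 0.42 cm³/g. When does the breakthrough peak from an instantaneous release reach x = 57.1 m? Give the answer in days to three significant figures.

1080 days

Retardation factor R = 1 + ρ_b·K_d/n = 1 + 1.82 × 0.42/0.40 = 2.911.
Sorption retards both mechanisms: v_R = v/R = 0.05222 m/day, D_R = D/R = 0.02463 m²/day.
Peak time from v_R²t² + 2D_R t − x² = 0: t = (√(D_R² + v_R²x²) − D_R)/v_R².
√(D_R² + v_R²x²) = √(0.02463² + 0.05222² × 57.1²) = 2.982; v_R² = 0.002727.
t = (2.982 − 0.02463)/0.002727 = 1080 days.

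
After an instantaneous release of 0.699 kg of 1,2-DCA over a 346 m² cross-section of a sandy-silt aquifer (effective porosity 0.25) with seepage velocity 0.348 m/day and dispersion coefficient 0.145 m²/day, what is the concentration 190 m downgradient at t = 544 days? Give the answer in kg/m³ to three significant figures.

For an instantaneous plane source, C(x,t) = M/(n_e·A·√(4πDt)) · exp(−(x−vt)²/(4Dt)), with n_e·A the pore (flow) area.
Plume center vt = 0.348 × 544 = 189.312 m, so the well at 190 m is 0.688 m downgradient of the peak.
√(4πDt) = 31.48 m, giving peak height M/(n_e·A·√(4πDt)) = 0.699/(0.25 × 346 × 31.48) = 0.0002567 kg/m³.
(x−vt)²/(4Dt) = (0.688)²/(4 × 0.145 × 544) = 0.001500; exp(−0.001500) = 0.9985.
C = 0.0002567 × 0.9985 = 0.000256 kg/m³.

0.000256 kg/m³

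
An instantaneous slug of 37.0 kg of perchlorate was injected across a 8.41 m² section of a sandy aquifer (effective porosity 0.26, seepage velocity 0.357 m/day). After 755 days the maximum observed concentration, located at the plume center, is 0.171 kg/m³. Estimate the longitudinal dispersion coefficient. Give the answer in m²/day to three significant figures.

1.03 m²/day

At the plume center C_max = M/(n_e·A·√(4πDt)), so D = M²/(4πt·(n_e·A·C_max)²).
n_e·A·C_max = 0.26 × 8.41 × 0.171 = 0.3739 kg/m.
D = 37.0²/(4π × 755 × 0.3739²) = 1.03 m²/day.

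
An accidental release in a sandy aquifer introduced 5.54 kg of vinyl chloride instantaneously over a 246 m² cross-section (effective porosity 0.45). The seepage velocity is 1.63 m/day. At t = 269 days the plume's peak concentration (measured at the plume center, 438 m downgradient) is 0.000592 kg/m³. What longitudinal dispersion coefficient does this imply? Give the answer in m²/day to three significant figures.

2.11 m²/day

At the plume center C_max = M/(n_e·A·√(4πDt)), so D = M²/(4πt·(n_e·A·C_max)²).
n_e·A·C_max = 0.45 × 246 × 0.000592 = 0.06553 kg/m.
D = 5.54²/(4π × 269 × 0.06553²) = 2.11 m²/day.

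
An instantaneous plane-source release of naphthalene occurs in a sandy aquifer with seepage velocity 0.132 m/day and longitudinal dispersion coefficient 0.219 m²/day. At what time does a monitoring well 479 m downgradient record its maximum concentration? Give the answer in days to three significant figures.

For the 1D instantaneous-source solution, setting ∂C/∂t = 0 at fixed x gives v²t² + 2Dt − x² = 0, so t = (√(D² + v²x²) − D)/v².
√(D² + v²x²) = √(0.219² + 0.132² × 479²) = 63.23; v² = 0.017424.
t = (63.23 − 0.219)/0.017424 = 3620 days (vs. the pure-advection estimate x/v = 3630 d).

3620 days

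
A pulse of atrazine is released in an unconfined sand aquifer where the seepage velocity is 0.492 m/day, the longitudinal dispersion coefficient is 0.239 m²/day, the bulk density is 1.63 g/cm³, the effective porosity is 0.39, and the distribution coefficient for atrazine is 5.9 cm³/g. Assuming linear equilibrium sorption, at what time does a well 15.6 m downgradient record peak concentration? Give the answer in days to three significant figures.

Retardation factor R = 1 + ρ_b·K_d/n = 1 + 1.63 × 5.9/0.39 = 25.66.
Sorption retards both mechanisms: v_R = v/R = 0.01917 m/day, D_R = D/R = 0.009314 m²/day.
Peak time from v_R²t² + 2D_R t − x² = 0: t = (√(D_R² + v_R²x²) − D_R)/v_R².
√(D_R² + v_R²x²) = √(0.009314² + 0.01917² × 15.6²) = 0.2992; v_R² = 0.0003675.
t = (0.2992 − 0.009314)/0.0003675 = 789 days.

789 days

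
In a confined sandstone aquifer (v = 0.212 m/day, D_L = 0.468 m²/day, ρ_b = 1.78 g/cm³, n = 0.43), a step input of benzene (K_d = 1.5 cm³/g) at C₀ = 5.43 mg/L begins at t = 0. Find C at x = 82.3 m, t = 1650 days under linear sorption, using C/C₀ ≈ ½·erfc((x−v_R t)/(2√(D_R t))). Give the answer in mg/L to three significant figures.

0.0570 mg/L

Retardation factor R = 1 + ρ_b·K_d/n = 1 + 1.78 × 1.5/0.43 = 7.209.
Sorption retards both mechanisms: v_R = v/R = 0.02941 m/day, D_R = D/R = 0.06492 m²/day.
v_R·t = 0.02941 × 1650 = 48.5265 m; 2√(D_R t) = 20.70 m; argument = (82.3 − 48.5265)/20.70 = 1.632.
C = C₀ × ½·erfc(1.632) = 5.43 × 0.01050 = 0.0570 mg/L.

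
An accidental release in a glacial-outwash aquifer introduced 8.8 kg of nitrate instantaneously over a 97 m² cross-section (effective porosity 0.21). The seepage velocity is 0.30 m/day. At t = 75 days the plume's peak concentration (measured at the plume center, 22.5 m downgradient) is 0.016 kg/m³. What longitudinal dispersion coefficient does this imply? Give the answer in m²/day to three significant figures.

At the plume center C_max = M/(n_e·A·√(4πDt)), so D = M²/(4πt·(n_e·A·C_max)²).
n_e·A·C_max = 0.21 × 97 × 0.016 = 0.3259 kg/m.
D = 8.8²/(4π × 75 × 0.3259²) = 0.774 m²/day.

0.774 m²/day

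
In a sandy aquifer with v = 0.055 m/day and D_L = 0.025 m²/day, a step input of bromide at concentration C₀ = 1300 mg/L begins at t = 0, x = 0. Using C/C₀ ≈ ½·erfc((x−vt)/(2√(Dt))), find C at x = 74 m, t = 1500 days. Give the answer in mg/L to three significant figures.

1090 mg/L

For a continuous step input, C/C₀ ≈ ½·erfc((x−vt)/(2√(Dt))).
vt = 0.055 × 1500 = 82.5 m and 2√(Dt) = 2√(0.025 × 1500) = 12.25 m.
Argument (x−vt)/(2√(Dt)) = (74 − 82.5)/12.25 = -0.6939; ½·erfc(-0.6939) = 0.8368.
C = 1300 × 0.8368 = 1090 mg/L.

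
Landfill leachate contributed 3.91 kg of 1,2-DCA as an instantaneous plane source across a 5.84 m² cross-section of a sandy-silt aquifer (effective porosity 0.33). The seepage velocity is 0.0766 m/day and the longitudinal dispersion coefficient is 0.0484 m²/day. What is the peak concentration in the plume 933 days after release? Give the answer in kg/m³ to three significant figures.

The peak of an instantaneous 1D plume sits at x = vt; there the Gaussian factor is 1 and C_max = M/(n_e·A·√(4πDt)), where n_e·A is the pore area the mass is dissolved in.
√(4πDt) = √(4π × 0.0484 × 933) = 23.82 m, so C_max = 3.91/(0.33 × 5.84 × 23.82) = 0.0852 kg/m³.

0.0852 kg/m³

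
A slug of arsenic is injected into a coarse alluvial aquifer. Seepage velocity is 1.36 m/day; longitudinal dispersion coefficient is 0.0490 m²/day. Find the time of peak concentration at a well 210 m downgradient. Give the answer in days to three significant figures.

154 days

For the 1D instantaneous-source solution, setting ∂C/∂t = 0 at fixed x gives v²t² + 2Dt − x² = 0, so t = (√(D² + v²x²) − D)/v².
√(D² + v²x²) = √(0.0490² + 1.36² × 210²) = 285.6; v² = 1.8496.
t = (285.6 − 0.0490)/1.8496 = 154 days (vs. the pure-advection estimate x/v = 154 d).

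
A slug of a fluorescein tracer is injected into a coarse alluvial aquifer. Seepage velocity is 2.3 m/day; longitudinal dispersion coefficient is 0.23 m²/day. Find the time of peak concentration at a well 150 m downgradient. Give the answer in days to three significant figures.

65.2 days

For the 1D instantaneous-source solution, setting ∂C/∂t = 0 at fixed x gives v²t² + 2Dt − x² = 0, so t = (√(D² + v²x²) − D)/v².
√(D² + v²x²) = √(0.23² + 2.3² × 150²) = 345.0; v² = 5.29.
t = (345.0 − 0.23)/5.29 = 65.2 days (vs. the pure-advection estimate x/v = 65.2 d).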